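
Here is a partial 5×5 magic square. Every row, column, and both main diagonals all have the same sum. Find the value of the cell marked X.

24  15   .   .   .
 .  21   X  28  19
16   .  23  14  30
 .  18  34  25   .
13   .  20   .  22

Main diagonal is complete and sums to 115; that is the magic constant.
Row 3 must total 115; the given cells sum to 83, so (3,2) = 32.
Column 2 must total 115; the given cells sum to 86, so (5,2) = 29.
Anti-diagonal: 28 + 23 + 18 + 13 + ? = 115, so (1,5) = 33.
Using row 5: 13 + 29 + 20 + 22 + ? → (5,4) = 115 − 84 = 31.
The remaining cell in column 4 is (1,4) = 115 − 98 = 17.
From column 5, 115 − (33 + 19 + 30 + 22) gives (4,5) = 11.
Row 1: 24 + 15 + 17 + 33 + ? = 115, so (1,3) = 26.
Row 4: 18 + 34 + 25 + 11 + ? = 115, so (4,1) = 27.
From column 1, 115 − (24 + 16 + 27 + 13) gives (2,1) = 35.
The remaining cell in column 3 is (2,3) = 115 − 103 = 12.

12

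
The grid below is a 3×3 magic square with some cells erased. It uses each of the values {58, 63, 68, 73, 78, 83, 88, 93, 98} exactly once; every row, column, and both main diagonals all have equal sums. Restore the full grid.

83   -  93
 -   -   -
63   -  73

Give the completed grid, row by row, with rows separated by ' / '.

The 9 entries sum to 702, so each line sums to 702/3 = 234.
Row 1 needs 234; the known cells sum to 176, so (1,2) = 58.
Row 3: 63 + 73 + ? = 234, so (3,2) = 98.
Column 1: 83 + 63 + ? = 234, so (2,1) = 88.
The remaining cell in column 2 is (2,2) = 234 − 156 = 78.
Column 3 needs 234; the known cells sum to 166, so (2,3) = 68.

83 58 93 / 88 78 68 / 63 98 73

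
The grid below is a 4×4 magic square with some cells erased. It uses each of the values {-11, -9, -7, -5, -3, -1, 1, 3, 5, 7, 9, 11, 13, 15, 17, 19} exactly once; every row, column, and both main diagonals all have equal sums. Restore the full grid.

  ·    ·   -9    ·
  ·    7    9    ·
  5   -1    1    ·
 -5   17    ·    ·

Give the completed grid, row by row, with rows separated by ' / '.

19 -7 -9 13 / -3 7 9 3 / 5 -1 1 11 / -5 17 15 -11

The 16 entries sum to 64, so each line sums to 64/4 = 16.
Row 3 must total 16; the given cells sum to 5, so (3,4) = 11.
Column 2 needs 16; the known cells sum to 23, so (1,2) = -7.
The remaining cell in column 3 is (4,3) = 16 − 1 = 15.
From anti-diagonal, 16 − (9 + (-1) + (-5)) gives (1,4) = 13.
Row 1: -7 + (-9) + 13 + ? = 16, so (1,1) = 19.
Row 4 needs 16; the known cells sum to 27, so (4,4) = -11.
The remaining cell in column 1 is (2,1) = 16 − 19 = -3.
Column 4 must total 16; the given cells sum to 13, so (2,4) = 3.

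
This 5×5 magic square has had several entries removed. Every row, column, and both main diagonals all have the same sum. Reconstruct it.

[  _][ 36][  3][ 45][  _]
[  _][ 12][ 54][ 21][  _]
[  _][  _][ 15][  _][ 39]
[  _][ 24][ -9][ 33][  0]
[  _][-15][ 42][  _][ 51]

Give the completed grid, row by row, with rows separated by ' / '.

Column 3 is already complete: 3 + 54 + 15 + -9 + 42 = 105, so that is the magic constant.
Using row 4: 24 + (-9) + 33 + 0 + ? → (4,1) = 105 − 48 = 57.
Column 2 needs 105; the known cells sum to 57, so (3,2) = 48.
The remaining cell in main diagonal is (1,1) = 105 − 111 = -6.
Row 1 must total 105; the given cells sum to 78, so (1,5) = 27.
Column 5: 27 + 39 + 0 + 51 + ? = 105, so (2,5) = -12.
Using anti-diagonal: 27 + 21 + 15 + 24 + ? → (5,1) = 105 − 87 = 18.
The remaining cell in row 2 is (2,1) = 105 − 75 = 30.
From row 5, 105 − (18 + (-15) + 42 + 51) gives (5,4) = 9.
Column 1 needs 105; the known cells sum to 99, so (3,1) = 6.
Column 4 needs 105; the known cells sum to 108, so (3,4) = -3.

-6 36 3 45 27 / 30 12 54 21 -12 / 6 48 15 -3 39 / 57 24 -9 33 0 / 18 -15 42 9 51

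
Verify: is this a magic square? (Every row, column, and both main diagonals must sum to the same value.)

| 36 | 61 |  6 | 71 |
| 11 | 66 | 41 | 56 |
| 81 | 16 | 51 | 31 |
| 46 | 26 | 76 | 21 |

Row 1: 36 + 61 + 6 + 71 = 174.
Row 2: 11 + 66 + 41 + 56 = 174.
Row 3: 81 + 16 + 51 + 31 = 179.
Row 4: 46 + 26 + 76 + 21 = 169.
Column 1: 36 + 11 + 81 + 46 = 174.
Column 2: 61 + 66 + 16 + 26 = 169.
Column 3: 6 + 41 + 51 + 76 = 174.
Column 4: 71 + 56 + 31 + 21 = 179.
Main diagonal: 36 + 66 + 51 + 21 = 174.
Anti-diagonal: 71 + 41 + 16 + 46 = 174.

No — row 4 sums to 169 but column 4 sums to 179.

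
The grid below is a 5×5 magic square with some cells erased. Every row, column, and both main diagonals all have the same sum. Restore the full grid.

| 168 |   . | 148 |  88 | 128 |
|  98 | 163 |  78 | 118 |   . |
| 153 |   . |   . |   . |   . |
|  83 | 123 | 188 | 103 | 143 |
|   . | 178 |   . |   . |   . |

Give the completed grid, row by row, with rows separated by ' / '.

168 108 148 88 128 / 98 163 78 118 183 / 153 68 133 173 113 / 83 123 188 103 143 / 138 178 93 158 73

Row 4 is already complete: 83 + 123 + 188 + 103 + 143 = 640, so that is the magic constant.
Row 1 must total 640; the given cells sum to 532, so (1,2) = 108.
From row 2, 640 − (98 + 163 + 78 + 118) gives (2,5) = 183.
Column 1 must total 640; the given cells sum to 502, so (5,1) = 138.
Column 2 must total 640; the given cells sum to 572, so (3,2) = 68.
Anti-diagonal must total 640; the given cells sum to 507, so (3,3) = 133.
Column 3: 148 + 78 + 133 + 188 + ? = 640, so (5,3) = 93.
Main diagonal must total 640; the given cells sum to 567, so (5,5) = 73.
The remaining cell in row 5 is (5,4) = 640 − 482 = 158.
Column 4 must total 640; the given cells sum to 467, so (3,4) = 173.
From column 5, 640 − (128 + 183 + 143 + 73) gives (3,5) = 113.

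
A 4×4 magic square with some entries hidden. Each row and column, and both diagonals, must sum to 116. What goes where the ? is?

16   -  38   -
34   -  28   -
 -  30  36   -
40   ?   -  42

20

Column 1 must total 116; the given cells sum to 90, so (3,1) = 26.
Column 3 must total 116; the given cells sum to 102, so (4,3) = 14.
Main diagonal must total 116; the given cells sum to 94, so (2,2) = 22.
Anti-diagonal must total 116; the given cells sum to 98, so (1,4) = 18.
Row 1: 16 + 38 + 18 + ? = 116, so (1,2) = 44.
The remaining cell in row 2 is (2,4) = 116 − 84 = 32.
From row 3, 116 − (26 + 30 + 36) gives (3,4) = 24.
Row 4 must total 116; the given cells sum to 96, so (4,2) = 20.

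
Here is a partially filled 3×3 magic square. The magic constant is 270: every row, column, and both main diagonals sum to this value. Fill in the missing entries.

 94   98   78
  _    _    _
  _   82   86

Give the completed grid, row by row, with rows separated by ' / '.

From row 3, 270 − (82 + 86) gives (3,1) = 102.
Column 1 needs 270; the known cells sum to 196, so (2,1) = 74.
Column 2: 98 + 82 + ? = 270, so (2,2) = 90.
Column 3 must total 270; the given cells sum to 164, so (2,3) = 106.

94 98 78 / 74 90 106 / 102 82 86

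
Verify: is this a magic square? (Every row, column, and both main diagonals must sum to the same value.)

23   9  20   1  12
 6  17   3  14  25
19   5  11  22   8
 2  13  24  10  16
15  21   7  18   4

Row 1: 23 + 9 + 20 + 1 + 12 = 65.
Row 2: 6 + 17 + 3 + 14 + 25 = 65.
Row 3: 19 + 5 + 11 + 22 + 8 = 65.
Row 4: 2 + 13 + 24 + 10 + 16 = 65.
Row 5: 15 + 21 + 7 + 18 + 4 = 65.
Column 1: 23 + 6 + 19 + 2 + 15 = 65.
Column 2: 9 + 17 + 5 + 13 + 21 = 65.
Column 3: 20 + 3 + 11 + 24 + 7 = 65.
Column 4: 1 + 14 + 22 + 10 + 18 = 65.
Column 5: 12 + 25 + 8 + 16 + 4 = 65.
Main diagonal: 23 + 17 + 11 + 10 + 4 = 65.
Anti-diagonal: 12 + 14 + 11 + 13 + 15 = 65.
All lines sum to 65.

Yes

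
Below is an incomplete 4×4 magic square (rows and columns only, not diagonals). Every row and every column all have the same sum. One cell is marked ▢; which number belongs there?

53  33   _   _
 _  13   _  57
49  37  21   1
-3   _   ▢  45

41

Row 3 is complete and sums to 108; that is the magic constant.
From column 1, 108 − (53 + 49 + (-3)) gives (2,1) = 9.
From column 2, 108 − (33 + 13 + 37) gives (4,2) = 25.
Column 4 must total 108; the given cells sum to 103, so (1,4) = 5.
Using row 1: 53 + 33 + 5 + ? → (1,3) = 108 − 91 = 17.
Row 2 needs 108; the known cells sum to 79, so (2,3) = 29.
The remaining cell in row 4 is (4,3) = 108 − 67 = 41.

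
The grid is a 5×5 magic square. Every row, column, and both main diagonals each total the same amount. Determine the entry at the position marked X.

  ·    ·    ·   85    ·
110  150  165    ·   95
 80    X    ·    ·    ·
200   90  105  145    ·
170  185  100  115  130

120

Row 5 is complete and sums to 700; that is the magic constant.
Row 2 needs 700; the known cells sum to 520, so (2,4) = 180.
Row 4 needs 700; the known cells sum to 540, so (4,5) = 160.
From column 1, 700 − (110 + 80 + 200 + 170) gives (1,1) = 140.
From column 4, 700 − (85 + 180 + 145 + 115) gives (3,4) = 175.
The remaining cell in main diagonal is (3,3) = 700 − 565 = 135.
Anti-diagonal needs 700; the known cells sum to 575, so (1,5) = 125.
The remaining cell in column 3 is (1,3) = 700 − 505 = 195.
Column 5 needs 700; the known cells sum to 510, so (3,5) = 190.
From row 1, 700 − (140 + 195 + 85 + 125) gives (1,2) = 155.
The remaining cell in row 3 is (3,2) = 700 − 580 = 120.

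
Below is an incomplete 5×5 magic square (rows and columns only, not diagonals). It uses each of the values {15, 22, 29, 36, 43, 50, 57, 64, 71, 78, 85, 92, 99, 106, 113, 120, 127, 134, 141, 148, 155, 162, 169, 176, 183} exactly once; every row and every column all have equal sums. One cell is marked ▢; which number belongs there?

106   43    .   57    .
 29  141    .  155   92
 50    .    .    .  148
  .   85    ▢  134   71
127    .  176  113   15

22

The 25 entries sum to 2475, so each line sums to 2475/5 = 495.
Row 2 must total 495; the given cells sum to 417, so (2,3) = 78.
Row 5 needs 495; the known cells sum to 431, so (5,2) = 64.
From column 1, 495 − (106 + 29 + 50 + 127) gives (4,1) = 183.
Using column 2: 43 + 141 + 85 + 64 + ? → (3,2) = 495 − 333 = 162.
Column 4 must total 495; the given cells sum to 459, so (3,4) = 36.
The remaining cell in column 5 is (1,5) = 495 − 326 = 169.
The remaining cell in row 1 is (1,3) = 495 − 375 = 120.
Row 3 needs 495; the known cells sum to 396, so (3,3) = 99.
Row 4 must total 495; the given cells sum to 473, so (4,3) = 22.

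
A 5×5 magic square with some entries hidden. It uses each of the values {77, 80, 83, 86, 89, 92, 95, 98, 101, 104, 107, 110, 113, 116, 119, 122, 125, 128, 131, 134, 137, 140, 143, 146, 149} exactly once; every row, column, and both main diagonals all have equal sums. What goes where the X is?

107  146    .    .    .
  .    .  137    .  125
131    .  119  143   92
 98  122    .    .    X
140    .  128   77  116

149

The 25 entries sum to 2825, so each line sums to 2825/5 = 565.
Row 3 must total 565; the given cells sum to 485, so (3,2) = 80.
Row 5 must total 565; the given cells sum to 461, so (5,2) = 104.
From column 1, 565 − (107 + 131 + 98 + 140) gives (2,1) = 89.
The remaining cell in column 2 is (2,2) = 565 − 452 = 113.
Main diagonal: 107 + 113 + 119 + 116 + ? = 565, so (4,4) = 110.
Row 2 must total 565; the given cells sum to 464, so (2,4) = 101.
Column 4: 101 + 143 + 110 + 77 + ? = 565, so (1,4) = 134.
Anti-diagonal must total 565; the given cells sum to 482, so (1,5) = 83.
The remaining cell in row 1 is (1,3) = 565 − 470 = 95.
The remaining cell in column 3 is (4,3) = 565 − 479 = 86.
From column 5, 565 − (83 + 125 + 92 + 116) gives (4,5) = 149.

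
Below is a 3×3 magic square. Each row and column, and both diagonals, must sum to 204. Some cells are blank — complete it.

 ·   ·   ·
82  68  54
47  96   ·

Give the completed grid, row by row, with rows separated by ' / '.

75 40 89 / 82 68 54 / 47 96 61

Using row 3: 47 + 96 + ? → (3,3) = 204 − 143 = 61.
Column 1 needs 204; the known cells sum to 129, so (1,1) = 75.
Column 2: 68 + 96 + ? = 204, so (1,2) = 40.
From column 3, 204 − (54 + 61) gives (1,3) = 89.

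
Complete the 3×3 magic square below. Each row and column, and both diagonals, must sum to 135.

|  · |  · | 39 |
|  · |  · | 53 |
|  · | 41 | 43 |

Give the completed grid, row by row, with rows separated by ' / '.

47 49 39 / 37 45 53 / 51 41 43

Row 3 needs 135; the known cells sum to 84, so (3,1) = 51.
The remaining cell in anti-diagonal is (2,2) = 135 − 90 = 45.
The remaining cell in row 2 is (2,1) = 135 − 98 = 37.
Column 1: 37 + 51 + ? = 135, so (1,1) = 47.
Using column 2: 45 + 41 + ? → (1,2) = 135 − 86 = 49.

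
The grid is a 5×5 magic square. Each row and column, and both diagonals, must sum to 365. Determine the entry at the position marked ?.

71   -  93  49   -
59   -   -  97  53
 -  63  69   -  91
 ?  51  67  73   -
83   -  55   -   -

95

Column 3 must total 365; the given cells sum to 284, so (2,3) = 81.
The remaining cell in anti-diagonal is (1,5) = 365 − 300 = 65.
Row 1 needs 365; the known cells sum to 278, so (1,2) = 87.
Using row 2: 59 + 81 + 97 + 53 + ? → (2,2) = 365 − 290 = 75.
The remaining cell in column 2 is (5,2) = 365 − 276 = 89.
From main diagonal, 365 − (71 + 75 + 69 + 73) gives (5,5) = 77.
The remaining cell in row 5 is (5,4) = 365 − 304 = 61.
From column 4, 365 − (49 + 97 + 73 + 61) gives (3,4) = 85.
Column 5 needs 365; the known cells sum to 286, so (4,5) = 79.
The remaining cell in row 3 is (3,1) = 365 − 308 = 57.
From row 4, 365 − (51 + 67 + 73 + 79) gives (4,1) = 95.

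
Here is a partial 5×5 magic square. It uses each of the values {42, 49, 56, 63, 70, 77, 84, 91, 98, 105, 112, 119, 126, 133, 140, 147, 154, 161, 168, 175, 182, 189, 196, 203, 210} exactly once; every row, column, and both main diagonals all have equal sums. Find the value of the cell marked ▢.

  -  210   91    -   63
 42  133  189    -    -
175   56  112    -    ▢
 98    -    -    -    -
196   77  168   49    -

The 25 entries sum to 3150, so each line sums to 3150/5 = 630.
Row 5 needs 630; the known cells sum to 490, so (5,5) = 140.
Column 1: 42 + 175 + 98 + 196 + ? = 630, so (1,1) = 119.
From column 2, 630 − (210 + 133 + 56 + 77) gives (4,2) = 154.
Column 3 needs 630; the known cells sum to 560, so (4,3) = 70.
Using main diagonal: 119 + 133 + 112 + 140 + ? → (4,4) = 630 − 504 = 126.
Using anti-diagonal: 63 + 112 + 154 + 196 + ? → (2,4) = 630 − 525 = 105.
Using row 1: 119 + 210 + 91 + 63 + ? → (1,4) = 630 − 483 = 147.
The remaining cell in row 2 is (2,5) = 630 − 469 = 161.
Row 4 must total 630; the given cells sum to 448, so (4,5) = 182.
From column 4, 630 − (147 + 105 + 126 + 49) gives (3,4) = 203.
Using column 5: 63 + 161 + 182 + 140 + ? → (3,5) = 630 − 546 = 84.

84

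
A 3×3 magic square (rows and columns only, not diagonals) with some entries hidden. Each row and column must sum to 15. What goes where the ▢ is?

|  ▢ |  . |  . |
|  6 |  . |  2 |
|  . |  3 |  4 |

1

Row 2 must total 15; the given cells sum to 8, so (2,2) = 7.
Using row 3: 3 + 4 + ? → (3,1) = 15 − 7 = 8.
Using column 1: 6 + 8 + ? → (1,1) = 15 − 14 = 1.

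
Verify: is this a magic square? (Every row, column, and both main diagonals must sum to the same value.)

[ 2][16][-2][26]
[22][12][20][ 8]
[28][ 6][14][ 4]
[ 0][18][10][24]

Row 1: 2 + 16 + (-2) + 26 = 42.
Row 2: 22 + 12 + 20 + 8 = 62.
Row 3: 28 + 6 + 14 + 4 = 52.
Row 4: 0 + 18 + 10 + 24 = 52.
Column 1: 2 + 22 + 28 + 0 = 52.
Column 2: 16 + 12 + 6 + 18 = 52.
Column 3: -2 + 20 + 14 + 10 = 42.
Column 4: 26 + 8 + 4 + 24 = 62.
Main diagonal: 2 + 12 + 14 + 24 = 52.
Anti-diagonal: 26 + 20 + 6 + 0 = 52.

No — column 3 sums to 42 but row 2 sums to 62.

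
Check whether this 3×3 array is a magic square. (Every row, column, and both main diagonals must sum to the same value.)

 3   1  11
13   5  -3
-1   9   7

Row 1: 3 + 1 + 11 = 15.
Row 2: 13 + 5 + (-3) = 15.
Row 3: -1 + 9 + 7 = 15.
Column 1: 3 + 13 + (-1) = 15.
Column 2: 1 + 5 + 9 = 15.
Column 3: 11 + (-3) + 7 = 15.
Main diagonal: 3 + 5 + 7 = 15.
Anti-diagonal: 11 + 5 + (-1) = 15.
All lines sum to 15.

Yes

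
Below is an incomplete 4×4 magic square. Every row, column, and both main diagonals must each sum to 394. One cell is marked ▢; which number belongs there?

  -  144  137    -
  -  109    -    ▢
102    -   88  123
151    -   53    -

The remaining cell in row 3 is (3,2) = 394 − 313 = 81.
Column 2: 144 + 109 + 81 + ? = 394, so (4,2) = 60.
Column 3 needs 394; the known cells sum to 278, so (2,3) = 116.
Anti-diagonal: 116 + 81 + 151 + ? = 394, so (1,4) = 46.
Row 1: 144 + 137 + 46 + ? = 394, so (1,1) = 67.
Using row 4: 151 + 60 + 53 + ? → (4,4) = 394 − 264 = 130.
Column 1 must total 394; the given cells sum to 320, so (2,1) = 74.
Column 4: 46 + 123 + 130 + ? = 394, so (2,4) = 95.

95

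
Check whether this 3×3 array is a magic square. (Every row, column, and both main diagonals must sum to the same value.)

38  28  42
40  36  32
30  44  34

Yes

Row 1: 38 + 28 + 42 = 108.
Row 2: 40 + 36 + 32 = 108.
Row 3: 30 + 44 + 34 = 108.
Column 1: 38 + 40 + 30 = 108.
Column 2: 28 + 36 + 44 = 108.
Column 3: 42 + 32 + 34 = 108.
Main diagonal: 38 + 36 + 34 = 108.
Anti-diagonal: 42 + 36 + 30 = 108.
All lines sum to 108.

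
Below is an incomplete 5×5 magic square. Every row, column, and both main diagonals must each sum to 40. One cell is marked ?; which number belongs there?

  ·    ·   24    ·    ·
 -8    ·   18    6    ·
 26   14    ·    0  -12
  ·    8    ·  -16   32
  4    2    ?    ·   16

-10

Row 3 needs 40; the known cells sum to 28, so (3,3) = 12.
Anti-diagonal must total 40; the given cells sum to 30, so (1,5) = 10.
Column 5 must total 40; the given cells sum to 46, so (2,5) = -6.
Row 2: -8 + 18 + 6 + (-6) + ? = 40, so (2,2) = 30.
The remaining cell in column 2 is (1,2) = 40 − 54 = -14.
The remaining cell in main diagonal is (1,1) = 40 − 42 = -2.
From row 1, 40 − (-2 + (-14) + 24 + 10) gives (1,4) = 22.
Column 1 must total 40; the given cells sum to 20, so (4,1) = 20.
From column 4, 40 − (22 + 6 + 0 + (-16)) gives (5,4) = 28.
Row 4 needs 40; the known cells sum to 44, so (4,3) = -4.
Row 5 needs 40; the known cells sum to 50, so (5,3) = -10.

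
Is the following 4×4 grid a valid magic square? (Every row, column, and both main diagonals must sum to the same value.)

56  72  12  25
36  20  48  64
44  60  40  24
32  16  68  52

Row 1: 56 + 72 + 12 + 25 = 165.
Row 2: 36 + 20 + 48 + 64 = 168.
Row 3: 44 + 60 + 40 + 24 = 168.
Row 4: 32 + 16 + 68 + 52 = 168.
Column 1: 56 + 36 + 44 + 32 = 168.
Column 2: 72 + 20 + 60 + 16 = 168.
Column 3: 12 + 48 + 40 + 68 = 168.
Column 4: 25 + 64 + 24 + 52 = 165.
Main diagonal: 56 + 20 + 40 + 52 = 168.
Anti-diagonal: 25 + 48 + 60 + 32 = 165.

No — column 4 sums to 165 but main diagonal sums to 168.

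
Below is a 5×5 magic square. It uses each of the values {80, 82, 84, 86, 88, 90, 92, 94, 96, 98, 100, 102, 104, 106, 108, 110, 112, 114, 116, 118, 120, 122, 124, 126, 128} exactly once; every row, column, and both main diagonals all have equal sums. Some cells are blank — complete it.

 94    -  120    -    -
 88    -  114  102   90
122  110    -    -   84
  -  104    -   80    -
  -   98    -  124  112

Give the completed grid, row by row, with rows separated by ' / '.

The 25 entries sum to 2600, so each line sums to 2600/5 = 520.
Row 2: 88 + 114 + 102 + 90 + ? = 520, so (2,2) = 126.
Column 2 needs 520; the known cells sum to 438, so (1,2) = 82.
Main diagonal: 94 + 126 + 80 + 112 + ? = 520, so (3,3) = 108.
Row 3 needs 520; the known cells sum to 424, so (3,4) = 96.
Column 4 must total 520; the given cells sum to 402, so (1,4) = 118.
From row 1, 520 − (94 + 82 + 120 + 118) gives (1,5) = 106.
Column 5: 106 + 90 + 84 + 112 + ? = 520, so (4,5) = 128.
Anti-diagonal: 106 + 102 + 108 + 104 + ? = 520, so (5,1) = 100.
From row 5, 520 − (100 + 98 + 124 + 112) gives (5,3) = 86.
From column 1, 520 − (94 + 88 + 122 + 100) gives (4,1) = 116.
The remaining cell in column 3 is (4,3) = 520 − 428 = 92.

94 82 120 118 106 / 88 126 114 102 90 / 122 110 108 96 84 / 116 104 92 80 128 / 100 98 86 124 112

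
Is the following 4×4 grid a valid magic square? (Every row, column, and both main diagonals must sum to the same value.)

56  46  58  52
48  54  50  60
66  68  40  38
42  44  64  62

Yes

Row 1: 56 + 46 + 58 + 52 = 212.
Row 2: 48 + 54 + 50 + 60 = 212.
Row 3: 66 + 68 + 40 + 38 = 212.
Row 4: 42 + 44 + 64 + 62 = 212.
Column 1: 56 + 48 + 66 + 42 = 212.
Column 2: 46 + 54 + 68 + 44 = 212.
Column 3: 58 + 50 + 40 + 64 = 212.
Column 4: 52 + 60 + 38 + 62 = 212.
Main diagonal: 56 + 54 + 40 + 62 = 212.
Anti-diagonal: 52 + 50 + 68 + 42 = 212.
All lines sum to 212.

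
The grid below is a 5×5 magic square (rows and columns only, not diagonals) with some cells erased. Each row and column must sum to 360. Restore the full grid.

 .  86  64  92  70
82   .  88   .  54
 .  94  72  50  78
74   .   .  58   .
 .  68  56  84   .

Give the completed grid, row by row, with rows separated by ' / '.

48 86 64 92 70 / 82 60 88 76 54 / 66 94 72 50 78 / 74 52 80 58 96 / 90 68 56 84 62

From row 1, 360 − (86 + 64 + 92 + 70) gives (1,1) = 48.
From row 3, 360 − (94 + 72 + 50 + 78) gives (3,1) = 66.
The remaining cell in column 1 is (5,1) = 360 − 270 = 90.
Column 3 needs 360; the known cells sum to 280, so (4,3) = 80.
From column 4, 360 − (92 + 50 + 58 + 84) gives (2,4) = 76.
The remaining cell in row 2 is (2,2) = 360 − 300 = 60.
The remaining cell in row 5 is (5,5) = 360 − 298 = 62.
Column 2: 86 + 60 + 94 + 68 + ? = 360, so (4,2) = 52.
Column 5 must total 360; the given cells sum to 264, so (4,5) = 96.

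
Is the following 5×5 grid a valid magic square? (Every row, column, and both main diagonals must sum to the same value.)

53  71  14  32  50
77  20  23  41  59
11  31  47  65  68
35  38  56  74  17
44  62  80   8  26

No — row 4 sums to 220 but column 2 sums to 222.

Row 1: 53 + 71 + 14 + 32 + 50 = 220.
Row 2: 77 + 20 + 23 + 41 + 59 = 220.
Row 3: 11 + 31 + 47 + 65 + 68 = 222.
Row 4: 35 + 38 + 56 + 74 + 17 = 220.
Row 5: 44 + 62 + 80 + 8 + 26 = 220.
Column 1: 53 + 77 + 11 + 35 + 44 = 220.
Column 2: 71 + 20 + 31 + 38 + 62 = 222.
Column 3: 14 + 23 + 47 + 56 + 80 = 220.
Column 4: 32 + 41 + 65 + 74 + 8 = 220.
Column 5: 50 + 59 + 68 + 17 + 26 = 220.
Main diagonal: 53 + 20 + 47 + 74 + 26 = 220.
Anti-diagonal: 50 + 41 + 47 + 38 + 44 = 220.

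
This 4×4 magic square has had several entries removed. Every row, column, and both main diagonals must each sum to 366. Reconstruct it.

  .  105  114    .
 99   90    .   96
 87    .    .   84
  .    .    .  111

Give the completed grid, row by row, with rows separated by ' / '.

72 105 114 75 / 99 90 81 96 / 87 102 93 84 / 108 69 78 111

Row 2: 99 + 90 + 96 + ? = 366, so (2,3) = 81.
Column 4: 96 + 84 + 111 + ? = 366, so (1,4) = 75.
Row 1: 105 + 114 + 75 + ? = 366, so (1,1) = 72.
Column 1: 72 + 99 + 87 + ? = 366, so (4,1) = 108.
From main diagonal, 366 − (72 + 90 + 111) gives (3,3) = 93.
Anti-diagonal needs 366; the known cells sum to 264, so (3,2) = 102.
Using column 2: 105 + 90 + 102 + ? → (4,2) = 366 − 297 = 69.
Column 3: 114 + 81 + 93 + ? = 366, so (4,3) = 78.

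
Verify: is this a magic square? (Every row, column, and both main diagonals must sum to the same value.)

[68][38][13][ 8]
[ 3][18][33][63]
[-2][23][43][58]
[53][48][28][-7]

No — row 1 sums to 127 but column 1 sums to 122.

Row 1: 68 + 38 + 13 + 8 = 127.
Row 2: 3 + 18 + 33 + 63 = 117.
Row 3: -2 + 23 + 43 + 58 = 122.
Row 4: 53 + 48 + 28 + (-7) = 122.
Column 1: 68 + 3 + (-2) + 53 = 122.
Column 2: 38 + 18 + 23 + 48 = 127.
Column 3: 13 + 33 + 43 + 28 = 117.
Column 4: 8 + 63 + 58 + (-7) = 122.
Main diagonal: 68 + 18 + 43 + (-7) = 122.
Anti-diagonal: 8 + 33 + 23 + 53 = 117.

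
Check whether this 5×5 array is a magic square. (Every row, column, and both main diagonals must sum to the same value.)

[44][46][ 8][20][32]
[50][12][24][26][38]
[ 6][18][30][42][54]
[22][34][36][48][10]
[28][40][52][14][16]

Row 1: 44 + 46 + 8 + 20 + 32 = 150.
Row 2: 50 + 12 + 24 + 26 + 38 = 150.
Row 3: 6 + 18 + 30 + 42 + 54 = 150.
Row 4: 22 + 34 + 36 + 48 + 10 = 150.
Row 5: 28 + 40 + 52 + 14 + 16 = 150.
Column 1: 44 + 50 + 6 + 22 + 28 = 150.
Column 2: 46 + 12 + 18 + 34 + 40 = 150.
Column 3: 8 + 24 + 30 + 36 + 52 = 150.
Column 4: 20 + 26 + 42 + 48 + 14 = 150.
Column 5: 32 + 38 + 54 + 10 + 16 = 150.
Main diagonal: 44 + 12 + 30 + 48 + 16 = 150.
Anti-diagonal: 32 + 26 + 30 + 34 + 28 = 150.
All lines sum to 150.

Yes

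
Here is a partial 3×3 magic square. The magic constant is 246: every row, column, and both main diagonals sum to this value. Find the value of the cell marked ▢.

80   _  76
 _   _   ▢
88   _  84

86

The remaining cell in row 1 is (1,2) = 246 − 156 = 90.
From row 3, 246 − (88 + 84) gives (3,2) = 74.
Column 1 must total 246; the given cells sum to 168, so (2,1) = 78.
The remaining cell in column 2 is (2,2) = 246 − 164 = 82.
Column 3 needs 246; the known cells sum to 160, so (2,3) = 86.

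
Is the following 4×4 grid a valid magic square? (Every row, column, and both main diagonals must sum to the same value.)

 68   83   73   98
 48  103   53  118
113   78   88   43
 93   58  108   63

Yes

Row 1: 68 + 83 + 73 + 98 = 322.
Row 2: 48 + 103 + 53 + 118 = 322.
Row 3: 113 + 78 + 88 + 43 = 322.
Row 4: 93 + 58 + 108 + 63 = 322.
Column 1: 68 + 48 + 113 + 93 = 322.
Column 2: 83 + 103 + 78 + 58 = 322.
Column 3: 73 + 53 + 88 + 108 = 322.
Column 4: 98 + 118 + 43 + 63 = 322.
Main diagonal: 68 + 103 + 88 + 63 = 322.
Anti-diagonal: 98 + 53 + 78 + 93 = 322.
All lines sum to 322.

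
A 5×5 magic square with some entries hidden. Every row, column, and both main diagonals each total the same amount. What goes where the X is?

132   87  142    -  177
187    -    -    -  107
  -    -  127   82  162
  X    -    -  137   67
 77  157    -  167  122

147

Column 5 is complete and sums to 635; that is the magic constant.
Using row 1: 132 + 87 + 142 + 177 + ? → (1,4) = 635 − 538 = 97.
Using row 5: 77 + 157 + 167 + 122 + ? → (5,3) = 635 − 523 = 112.
Using column 4: 97 + 82 + 137 + 167 + ? → (2,4) = 635 − 483 = 152.
Main diagonal needs 635; the known cells sum to 518, so (2,2) = 117.
Using anti-diagonal: 177 + 152 + 127 + 77 + ? → (4,2) = 635 − 533 = 102.
Row 2 needs 635; the known cells sum to 563, so (2,3) = 72.
Column 2 must total 635; the given cells sum to 463, so (3,2) = 172.
The remaining cell in column 3 is (4,3) = 635 − 453 = 182.
The remaining cell in row 3 is (3,1) = 635 − 543 = 92.
From row 4, 635 − (102 + 182 + 137 + 67) gives (4,1) = 147.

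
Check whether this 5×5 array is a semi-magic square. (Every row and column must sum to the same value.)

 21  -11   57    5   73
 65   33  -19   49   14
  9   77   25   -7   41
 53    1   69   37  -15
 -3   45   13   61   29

Row 1: 21 + (-11) + 57 + 5 + 73 = 145.
Row 2: 65 + 33 + (-19) + 49 + 14 = 142.
Row 3: 9 + 77 + 25 + (-7) + 41 = 145.
Row 4: 53 + 1 + 69 + 37 + (-15) = 145.
Row 5: -3 + 45 + 13 + 61 + 29 = 145.
Column 1: 21 + 65 + 9 + 53 + (-3) = 145.
Column 2: -11 + 33 + 77 + 1 + 45 = 145.
Column 3: 57 + (-19) + 25 + 69 + 13 = 145.
Column 4: 5 + 49 + (-7) + 37 + 61 = 145.
Column 5: 73 + 14 + 41 + (-15) + 29 = 142.

No — row 2 sums to 142 but column 1 sums to 145.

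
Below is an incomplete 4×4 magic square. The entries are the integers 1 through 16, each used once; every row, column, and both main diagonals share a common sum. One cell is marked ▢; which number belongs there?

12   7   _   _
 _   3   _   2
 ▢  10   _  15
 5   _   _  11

1

The entries are 1 through 16, which sum to 136, so each line sums to 136/4 = 34.
Column 2: 7 + 3 + 10 + ? = 34, so (4,2) = 14.
Using column 4: 2 + 15 + 11 + ? → (1,4) = 34 − 28 = 6.
Main diagonal needs 34; the known cells sum to 26, so (3,3) = 8.
Anti-diagonal needs 34; the known cells sum to 21, so (2,3) = 13.
The remaining cell in row 1 is (1,3) = 34 − 25 = 9.
From row 2, 34 − (3 + 13 + 2) gives (2,1) = 16.
Row 3 needs 34; the known cells sum to 33, so (3,1) = 1.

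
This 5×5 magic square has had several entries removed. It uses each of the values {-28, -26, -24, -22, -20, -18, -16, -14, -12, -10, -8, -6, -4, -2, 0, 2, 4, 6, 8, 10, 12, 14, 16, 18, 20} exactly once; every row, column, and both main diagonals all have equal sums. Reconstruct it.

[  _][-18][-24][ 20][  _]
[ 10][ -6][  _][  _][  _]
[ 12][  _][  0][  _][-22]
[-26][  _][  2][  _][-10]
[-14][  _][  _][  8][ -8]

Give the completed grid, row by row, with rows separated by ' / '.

The 25 entries sum to -100, so each line sums to -100/5 = -20.
Using column 1: 10 + 12 + (-26) + (-14) + ? → (1,1) = -20 − (-18) = -2.
Main diagonal must total -20; the given cells sum to -16, so (4,4) = -4.
From row 1, -20 − (-2 + (-18) + (-24) + 20) gives (1,5) = 4.
Row 4: -26 + 2 + (-4) + (-10) + ? = -20, so (4,2) = 18.
The remaining cell in column 5 is (2,5) = -20 − (-36) = 16.
The remaining cell in anti-diagonal is (2,4) = -20 − 8 = -28.
Row 2: 10 + (-6) + (-28) + 16 + ? = -20, so (2,3) = -12.
Column 3: -24 + (-12) + 0 + 2 + ? = -20, so (5,3) = 14.
The remaining cell in column 4 is (3,4) = -20 − (-4) = -16.
Row 3 needs -20; the known cells sum to -26, so (3,2) = 6.
Row 5 needs -20; the known cells sum to 0, so (5,2) = -20.

-2 -18 -24 20 4 / 10 -6 -12 -28 16 / 12 6 0 -16 -22 / -26 18 2 -4 -10 / -14 -20 14 8 -8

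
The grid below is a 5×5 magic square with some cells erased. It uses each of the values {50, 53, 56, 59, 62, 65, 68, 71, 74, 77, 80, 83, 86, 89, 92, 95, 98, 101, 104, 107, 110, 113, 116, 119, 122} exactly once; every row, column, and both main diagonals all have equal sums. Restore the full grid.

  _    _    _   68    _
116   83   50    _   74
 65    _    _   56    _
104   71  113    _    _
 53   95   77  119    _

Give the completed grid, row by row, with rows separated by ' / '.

The 25 entries sum to 2150, so each line sums to 2150/5 = 430.
Row 2: 116 + 83 + 50 + 74 + ? = 430, so (2,4) = 107.
Using row 5: 53 + 95 + 77 + 119 + ? → (5,5) = 430 − 344 = 86.
Column 1 must total 430; the given cells sum to 338, so (1,1) = 92.
From column 4, 430 − (68 + 107 + 56 + 119) gives (4,4) = 80.
Main diagonal: 92 + 83 + 80 + 86 + ? = 430, so (3,3) = 89.
The remaining cell in anti-diagonal is (1,5) = 430 − 320 = 110.
Row 4: 104 + 71 + 113 + 80 + ? = 430, so (4,5) = 62.
Column 3 needs 430; the known cells sum to 329, so (1,3) = 101.
The remaining cell in column 5 is (3,5) = 430 − 332 = 98.
Using row 1: 92 + 101 + 68 + 110 + ? → (1,2) = 430 − 371 = 59.
Row 3: 65 + 89 + 56 + 98 + ? = 430, so (3,2) = 122.

92 59 101 68 110 / 116 83 50 107 74 / 65 122 89 56 98 / 104 71 113 80 62 / 53 95 77 119 86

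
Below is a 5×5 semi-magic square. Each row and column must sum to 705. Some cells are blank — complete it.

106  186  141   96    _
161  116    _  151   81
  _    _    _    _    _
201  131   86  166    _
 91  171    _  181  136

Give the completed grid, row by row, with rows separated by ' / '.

106 186 141 96 176 / 161 116 196 151 81 / 146 101 156 111 191 / 201 131 86 166 121 / 91 171 126 181 136

Row 1 needs 705; the known cells sum to 529, so (1,5) = 176.
Row 2: 161 + 116 + 151 + 81 + ? = 705, so (2,3) = 196.
Row 4 must total 705; the given cells sum to 584, so (4,5) = 121.
Row 5: 91 + 171 + 181 + 136 + ? = 705, so (5,3) = 126.
The remaining cell in column 1 is (3,1) = 705 − 559 = 146.
Column 2: 186 + 116 + 131 + 171 + ? = 705, so (3,2) = 101.
Column 3 needs 705; the known cells sum to 549, so (3,3) = 156.
Using column 4: 96 + 151 + 166 + 181 + ? → (3,4) = 705 − 594 = 111.
Column 5: 176 + 81 + 121 + 136 + ? = 705, so (3,5) = 191.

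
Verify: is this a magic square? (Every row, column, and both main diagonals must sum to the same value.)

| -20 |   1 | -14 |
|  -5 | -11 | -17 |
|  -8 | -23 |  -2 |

Row 1: -20 + 1 + (-14) = -33.
Row 2: -5 + (-11) + (-17) = -33.
Row 3: -8 + (-23) + (-2) = -33.
Column 1: -20 + (-5) + (-8) = -33.
Column 2: 1 + (-11) + (-23) = -33.
Column 3: -14 + (-17) + (-2) = -33.
Main diagonal: -20 + (-11) + (-2) = -33.
Anti-diagonal: -14 + (-11) + (-8) = -33.
All lines sum to -33.

Yes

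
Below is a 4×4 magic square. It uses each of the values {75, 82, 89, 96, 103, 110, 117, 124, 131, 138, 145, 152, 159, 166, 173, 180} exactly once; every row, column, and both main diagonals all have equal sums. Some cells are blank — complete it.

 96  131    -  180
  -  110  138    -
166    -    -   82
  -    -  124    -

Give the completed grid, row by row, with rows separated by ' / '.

The 16 entries sum to 2040, so each line sums to 2040/4 = 510.
The remaining cell in row 1 is (1,3) = 510 − 407 = 103.
The remaining cell in column 3 is (3,3) = 510 − 365 = 145.
Using main diagonal: 96 + 110 + 145 + ? → (4,4) = 510 − 351 = 159.
Row 3: 166 + 145 + 82 + ? = 510, so (3,2) = 117.
The remaining cell in column 2 is (4,2) = 510 − 358 = 152.
Column 4: 180 + 82 + 159 + ? = 510, so (2,4) = 89.
Using anti-diagonal: 180 + 138 + 117 + ? → (4,1) = 510 − 435 = 75.
Using row 2: 110 + 138 + 89 + ? → (2,1) = 510 − 337 = 173.

96 131 103 180 / 173 110 138 89 / 166 117 145 82 / 75 152 124 159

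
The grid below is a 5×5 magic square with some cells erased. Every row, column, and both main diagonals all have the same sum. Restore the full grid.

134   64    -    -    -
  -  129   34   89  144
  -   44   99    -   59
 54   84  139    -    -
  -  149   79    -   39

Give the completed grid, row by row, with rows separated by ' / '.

Column 2 is already complete: 64 + 129 + 44 + 84 + 149 = 470, so that is the magic constant.
Using row 2: 129 + 34 + 89 + 144 + ? → (2,1) = 470 − 396 = 74.
Column 3: 34 + 99 + 139 + 79 + ? = 470, so (1,3) = 119.
From main diagonal, 470 − (134 + 129 + 99 + 39) gives (4,4) = 69.
Row 4 must total 470; the given cells sum to 346, so (4,5) = 124.
Column 5 needs 470; the known cells sum to 366, so (1,5) = 104.
Using anti-diagonal: 104 + 89 + 99 + 84 + ? → (5,1) = 470 − 376 = 94.
The remaining cell in row 1 is (1,4) = 470 − 421 = 49.
Using row 5: 94 + 149 + 79 + 39 + ? → (5,4) = 470 − 361 = 109.
The remaining cell in column 1 is (3,1) = 470 − 356 = 114.
Column 4: 49 + 89 + 69 + 109 + ? = 470, so (3,4) = 154.

134 64 119 49 104 / 74 129 34 89 144 / 114 44 99 154 59 / 54 84 139 69 124 / 94 149 79 109 39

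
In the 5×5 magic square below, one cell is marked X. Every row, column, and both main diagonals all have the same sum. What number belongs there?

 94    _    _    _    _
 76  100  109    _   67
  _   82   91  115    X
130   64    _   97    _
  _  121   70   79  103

Main diagonal is complete and sums to 485; that is the magic constant.
Row 2 must total 485; the given cells sum to 352, so (2,4) = 133.
Using row 5: 121 + 70 + 79 + 103 + ? → (5,1) = 485 − 373 = 112.
Column 1 needs 485; the known cells sum to 412, so (3,1) = 73.
Column 2 must total 485; the given cells sum to 367, so (1,2) = 118.
Column 4: 133 + 115 + 97 + 79 + ? = 485, so (1,4) = 61.
Anti-diagonal must total 485; the given cells sum to 400, so (1,5) = 85.
Row 1 must total 485; the given cells sum to 358, so (1,3) = 127.
Row 3: 73 + 82 + 91 + 115 + ? = 485, so (3,5) = 124.

124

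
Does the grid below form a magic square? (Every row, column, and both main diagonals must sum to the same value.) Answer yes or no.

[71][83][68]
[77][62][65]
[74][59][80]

No — column 3 sums to 213 but anti-diagonal sums to 204.

Row 1: 71 + 83 + 68 = 222.
Row 2: 77 + 62 + 65 = 204.
Row 3: 74 + 59 + 80 = 213.
Column 1: 71 + 77 + 74 = 222.
Column 2: 83 + 62 + 59 = 204.
Column 3: 68 + 65 + 80 = 213.
Main diagonal: 71 + 62 + 80 = 213.
Anti-diagonal: 68 + 62 + 74 = 204.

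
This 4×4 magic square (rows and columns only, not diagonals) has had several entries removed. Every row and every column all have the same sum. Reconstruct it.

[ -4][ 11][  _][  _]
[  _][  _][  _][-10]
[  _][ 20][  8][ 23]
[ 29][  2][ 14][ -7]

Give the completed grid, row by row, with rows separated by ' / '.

-4 11 -1 32 / 26 5 17 -10 / -13 20 8 23 / 29 2 14 -7

Row 4 is already complete: 29 + 2 + 14 + -7 = 38, so that is the magic constant.
The remaining cell in row 3 is (3,1) = 38 − 51 = -13.
Using column 1: -4 + (-13) + 29 + ? → (2,1) = 38 − 12 = 26.
Column 2: 11 + 20 + 2 + ? = 38, so (2,2) = 5.
Column 4 needs 38; the known cells sum to 6, so (1,4) = 32.
Using row 1: -4 + 11 + 32 + ? → (1,3) = 38 − 39 = -1.
Row 2: 26 + 5 + (-10) + ? = 38, so (2,3) = 17.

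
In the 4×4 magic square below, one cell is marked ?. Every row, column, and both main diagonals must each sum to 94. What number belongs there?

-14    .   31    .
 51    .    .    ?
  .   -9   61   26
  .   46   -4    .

1

Row 3 must total 94; the given cells sum to 78, so (3,1) = 16.
Column 1 needs 94; the known cells sum to 53, so (4,1) = 41.
Column 3 must total 94; the given cells sum to 88, so (2,3) = 6.
Anti-diagonal needs 94; the known cells sum to 38, so (1,4) = 56.
Row 1: -14 + 31 + 56 + ? = 94, so (1,2) = 21.
From row 4, 94 − (41 + 46 + (-4)) gives (4,4) = 11.
Column 2 must total 94; the given cells sum to 58, so (2,2) = 36.
Column 4 must total 94; the given cells sum to 93, so (2,4) = 1.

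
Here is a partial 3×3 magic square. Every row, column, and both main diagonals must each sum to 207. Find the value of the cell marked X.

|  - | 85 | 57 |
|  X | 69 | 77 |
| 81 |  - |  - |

Using row 1: 85 + 57 + ? → (1,1) = 207 − 142 = 65.
Using row 2: 69 + 77 + ? → (2,1) = 207 − 146 = 61.

61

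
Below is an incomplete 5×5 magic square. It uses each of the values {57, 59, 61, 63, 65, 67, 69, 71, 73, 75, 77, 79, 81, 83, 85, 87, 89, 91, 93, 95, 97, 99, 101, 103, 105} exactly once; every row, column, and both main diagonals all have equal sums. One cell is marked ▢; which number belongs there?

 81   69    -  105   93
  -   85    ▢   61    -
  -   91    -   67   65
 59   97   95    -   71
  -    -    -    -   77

The 25 entries sum to 2025, so each line sums to 2025/5 = 405.
Row 1 must total 405; the given cells sum to 348, so (1,3) = 57.
From row 4, 405 − (59 + 97 + 95 + 71) gives (4,4) = 83.
Using column 2: 69 + 85 + 91 + 97 + ? → (5,2) = 405 − 342 = 63.
Column 4 must total 405; the given cells sum to 316, so (5,4) = 89.
Column 5: 93 + 65 + 71 + 77 + ? = 405, so (2,5) = 99.
From main diagonal, 405 − (81 + 85 + 83 + 77) gives (3,3) = 79.
Anti-diagonal must total 405; the given cells sum to 330, so (5,1) = 75.
Row 3 needs 405; the known cells sum to 302, so (3,1) = 103.
The remaining cell in row 5 is (5,3) = 405 − 304 = 101.
Using column 1: 81 + 103 + 59 + 75 + ? → (2,1) = 405 − 318 = 87.
From column 3, 405 − (57 + 79 + 95 + 101) gives (2,3) = 73.

73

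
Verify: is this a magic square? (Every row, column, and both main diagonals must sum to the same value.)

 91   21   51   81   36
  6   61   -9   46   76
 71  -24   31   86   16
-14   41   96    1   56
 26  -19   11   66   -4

No — column 1 sums to 180 but row 1 sums to 280.

Row 1: 91 + 21 + 51 + 81 + 36 = 280.
Row 2: 6 + 61 + (-9) + 46 + 76 = 180.
Row 3: 71 + (-24) + 31 + 86 + 16 = 180.
Row 4: -14 + 41 + 96 + 1 + 56 = 180.
Row 5: 26 + (-19) + 11 + 66 + (-4) = 80.
Column 1: 91 + 6 + 71 + (-14) + 26 = 180.
Column 2: 21 + 61 + (-24) + 41 + (-19) = 80.
Column 3: 51 + (-9) + 31 + 96 + 11 = 180.
Column 4: 81 + 46 + 86 + 1 + 66 = 280.
Column 5: 36 + 76 + 16 + 56 + (-4) = 180.
Main diagonal: 91 + 61 + 31 + 1 + (-4) = 180.
Anti-diagonal: 36 + 46 + 31 + 41 + 26 = 180.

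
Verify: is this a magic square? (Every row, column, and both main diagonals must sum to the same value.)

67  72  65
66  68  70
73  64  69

No — column 1 sums to 206 but row 2 sums to 204.

Row 1: 67 + 72 + 65 = 204.
Row 2: 66 + 68 + 70 = 204.
Row 3: 73 + 64 + 69 = 206.
Column 1: 67 + 66 + 73 = 206.
Column 2: 72 + 68 + 64 = 204.
Column 3: 65 + 70 + 69 = 204.
Main diagonal: 67 + 68 + 69 = 204.
Anti-diagonal: 65 + 68 + 73 = 206.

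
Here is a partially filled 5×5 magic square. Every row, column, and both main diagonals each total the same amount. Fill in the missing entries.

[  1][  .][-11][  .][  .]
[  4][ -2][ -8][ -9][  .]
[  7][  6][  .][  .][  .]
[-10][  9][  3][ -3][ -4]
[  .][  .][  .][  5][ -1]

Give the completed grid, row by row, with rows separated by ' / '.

1 -5 -11 8 2 / 4 -2 -8 -9 10 / 7 6 0 -6 -12 / -10 9 3 -3 -4 / -7 -13 11 5 -1

Row 4 is already complete: -10 + 9 + 3 + -3 + -4 = -5, so that is the magic constant.
Using row 2: 4 + (-2) + (-8) + (-9) + ? → (2,5) = -5 − (-15) = 10.
Column 1: 1 + 4 + 7 + (-10) + ? = -5, so (5,1) = -7.
Main diagonal must total -5; the given cells sum to -5, so (3,3) = 0.
From anti-diagonal, -5 − (-9 + 0 + 9 + (-7)) gives (1,5) = 2.
Column 3 must total -5; the given cells sum to -16, so (5,3) = 11.
From column 5, -5 − (2 + 10 + (-4) + (-1)) gives (3,5) = -12.
Using row 3: 7 + 6 + 0 + (-12) + ? → (3,4) = -5 − 1 = -6.
Row 5 must total -5; the given cells sum to 8, so (5,2) = -13.
Column 2: -2 + 6 + 9 + (-13) + ? = -5, so (1,2) = -5.
Column 4 needs -5; the known cells sum to -13, so (1,4) = 8.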